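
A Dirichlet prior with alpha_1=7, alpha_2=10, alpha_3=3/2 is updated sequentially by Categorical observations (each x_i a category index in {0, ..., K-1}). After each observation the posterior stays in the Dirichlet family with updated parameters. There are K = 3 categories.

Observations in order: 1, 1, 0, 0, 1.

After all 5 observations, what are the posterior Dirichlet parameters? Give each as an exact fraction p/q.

alpha_1=9, alpha_2=13, alpha_3=3/2

obs 1: x=1 → posterior Dirichlet(7, 11, 3/2)
obs 2: x=1 → posterior Dirichlet(7, 12, 3/2)
obs 3: x=0 → posterior Dirichlet(8, 12, 3/2)
obs 4: x=0 → posterior Dirichlet(9, 12, 3/2)
obs 5: x=1 → posterior Dirichlet(9, 13, 3/2)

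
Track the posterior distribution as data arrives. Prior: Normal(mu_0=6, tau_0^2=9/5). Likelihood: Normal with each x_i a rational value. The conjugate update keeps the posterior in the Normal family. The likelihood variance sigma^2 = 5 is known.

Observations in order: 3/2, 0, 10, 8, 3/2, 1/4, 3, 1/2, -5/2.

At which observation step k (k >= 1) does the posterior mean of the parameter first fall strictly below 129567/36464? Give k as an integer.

obs 1: x=3/2 → posterior Normal(327/68, 45/34)
obs 2: x=0 → posterior Normal(327/86, 45/43)
obs 3: x=10 → posterior Normal(39/8, 45/52)
obs 4: x=8 → posterior Normal(651/122, 45/61)
obs 5: x=3/2 → posterior Normal(339/70, 9/14)
obs 6: x=1/4 → posterior Normal(1365/316, 45/79)
obs 7: x=3 → posterior Normal(1473/352, 45/88)
obs 8: x=1/2 → posterior Normal(1491/388, 45/97)
obs 9: x=-5/2 → posterior Normal(1401/424, 45/106)

k = 9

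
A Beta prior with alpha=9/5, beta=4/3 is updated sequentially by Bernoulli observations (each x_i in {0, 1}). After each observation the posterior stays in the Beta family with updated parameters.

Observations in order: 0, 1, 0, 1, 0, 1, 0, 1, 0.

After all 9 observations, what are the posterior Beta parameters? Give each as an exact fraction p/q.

alpha=29/5, beta=19/3

obs 1: x=0 → posterior Beta(9/5, 7/3)
obs 2: x=1 → posterior Beta(14/5, 7/3)
obs 3: x=0 → posterior Beta(14/5, 10/3)
obs 4: x=1 → posterior Beta(19/5, 10/3)
obs 5: x=0 → posterior Beta(19/5, 13/3)
obs 6: x=1 → posterior Beta(24/5, 13/3)
obs 7: x=0 → posterior Beta(24/5, 16/3)
obs 8: x=1 → posterior Beta(29/5, 16/3)
obs 9: x=0 → posterior Beta(29/5, 19/3)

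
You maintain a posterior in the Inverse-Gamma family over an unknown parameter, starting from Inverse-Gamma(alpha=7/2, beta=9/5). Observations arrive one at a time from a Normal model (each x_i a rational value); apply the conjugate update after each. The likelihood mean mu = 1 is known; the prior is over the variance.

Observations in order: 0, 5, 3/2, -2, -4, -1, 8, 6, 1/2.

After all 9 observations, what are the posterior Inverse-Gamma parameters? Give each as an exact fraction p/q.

alpha=8, beta=1331/20

obs 1: x=0 → posterior Inverse-Gamma(4, 23/10)
obs 2: x=5 → posterior Inverse-Gamma(9/2, 103/10)
obs 3: x=3/2 → posterior Inverse-Gamma(5, 417/40)
obs 4: x=-2 → posterior Inverse-Gamma(11/2, 597/40)
obs 5: x=-4 → posterior Inverse-Gamma(6, 1097/40)
obs 6: x=-1 → posterior Inverse-Gamma(13/2, 1177/40)
obs 7: x=8 → posterior Inverse-Gamma(7, 2157/40)
obs 8: x=6 → posterior Inverse-Gamma(15/2, 2657/40)
obs 9: x=1/2 → posterior Inverse-Gamma(8, 1331/20)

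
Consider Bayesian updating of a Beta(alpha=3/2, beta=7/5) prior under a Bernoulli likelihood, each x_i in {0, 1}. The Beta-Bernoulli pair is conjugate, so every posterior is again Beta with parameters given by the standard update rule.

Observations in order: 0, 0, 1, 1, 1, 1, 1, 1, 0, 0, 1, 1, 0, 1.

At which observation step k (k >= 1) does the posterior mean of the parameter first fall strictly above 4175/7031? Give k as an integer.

obs 1: x=0 → posterior Beta(3/2, 12/5)
obs 2: x=0 → posterior Beta(3/2, 17/5)
obs 3: x=1 → posterior Beta(5/2, 17/5)
obs 4: x=1 → posterior Beta(7/2, 17/5)
obs 5: x=1 → posterior Beta(9/2, 17/5)
obs 6: x=1 → posterior Beta(11/2, 17/5)
obs 7: x=1 → posterior Beta(13/2, 17/5)
obs 8: x=1 → posterior Beta(15/2, 17/5)
obs 9: x=0 → posterior Beta(15/2, 22/5)
obs 10: x=0 → posterior Beta(15/2, 27/5)
obs 11: x=1 → posterior Beta(17/2, 27/5)
obs 12: x=1 → posterior Beta(19/2, 27/5)
obs 13: x=0 → posterior Beta(19/2, 32/5)
obs 14: x=1 → posterior Beta(21/2, 32/5)

k = 6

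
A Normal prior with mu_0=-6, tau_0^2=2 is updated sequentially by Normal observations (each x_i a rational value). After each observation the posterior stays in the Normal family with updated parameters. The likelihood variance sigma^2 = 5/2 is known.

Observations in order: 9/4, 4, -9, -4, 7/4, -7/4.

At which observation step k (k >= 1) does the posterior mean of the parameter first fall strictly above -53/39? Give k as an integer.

k = 2

obs 1: x=9/4 → posterior Normal(-7/3, 10/9)
obs 2: x=4 → posterior Normal(-5/13, 10/13)
obs 3: x=-9 → posterior Normal(-41/17, 10/17)
obs 4: x=-4 → posterior Normal(-19/7, 10/21)
obs 5: x=7/4 → posterior Normal(-2, 2/5)
obs 6: x=-7/4 → posterior Normal(-57/29, 10/29)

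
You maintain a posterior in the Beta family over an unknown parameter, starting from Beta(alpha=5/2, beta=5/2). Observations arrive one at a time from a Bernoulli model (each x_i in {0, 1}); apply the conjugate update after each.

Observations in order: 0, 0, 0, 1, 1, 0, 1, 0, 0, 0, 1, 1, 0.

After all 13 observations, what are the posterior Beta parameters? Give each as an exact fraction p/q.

alpha=15/2, beta=21/2

obs 1: x=0 → posterior Beta(5/2, 7/2)
obs 2: x=0 → posterior Beta(5/2, 9/2)
obs 3: x=0 → posterior Beta(5/2, 11/2)
obs 4: x=1 → posterior Beta(7/2, 11/2)
obs 5: x=1 → posterior Beta(9/2, 11/2)
obs 6: x=0 → posterior Beta(9/2, 13/2)
obs 7: x=1 → posterior Beta(11/2, 13/2)
obs 8: x=0 → posterior Beta(11/2, 15/2)
obs 9: x=0 → posterior Beta(11/2, 17/2)
obs 10: x=0 → posterior Beta(11/2, 19/2)
obs 11: x=1 → posterior Beta(13/2, 19/2)
obs 12: x=1 → posterior Beta(15/2, 19/2)
obs 13: x=0 → posterior Beta(15/2, 21/2)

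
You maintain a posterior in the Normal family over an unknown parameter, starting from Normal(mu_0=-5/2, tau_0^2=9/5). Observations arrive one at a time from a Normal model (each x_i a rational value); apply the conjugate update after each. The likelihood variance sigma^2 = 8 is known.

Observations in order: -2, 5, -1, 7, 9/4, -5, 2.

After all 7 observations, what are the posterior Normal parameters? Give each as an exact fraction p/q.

mu_0=-1/4, tau_0^2=72/103

obs 1: x=-2 → posterior Normal(-118/49, 72/49)
obs 2: x=5 → posterior Normal(-73/58, 36/29)
obs 3: x=-1 → posterior Normal(-82/67, 72/67)
obs 4: x=7 → posterior Normal(-1/4, 18/19)
obs 5: x=9/4 → posterior Normal(1/68, 72/85)
obs 6: x=-5 → posterior Normal(-175/376, 36/47)
obs 7: x=2 → posterior Normal(-1/4, 72/103)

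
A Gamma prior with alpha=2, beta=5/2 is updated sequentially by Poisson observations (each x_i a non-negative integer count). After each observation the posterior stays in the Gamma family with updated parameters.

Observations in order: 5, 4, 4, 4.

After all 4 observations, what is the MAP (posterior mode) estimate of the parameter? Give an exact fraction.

36/13

obs 1: x=5 → posterior Gamma(7, 7/2)
obs 2: x=4 → posterior Gamma(11, 9/2)
obs 3: x=4 → posterior Gamma(15, 11/2)
obs 4: x=4 → posterior Gamma(19, 13/2)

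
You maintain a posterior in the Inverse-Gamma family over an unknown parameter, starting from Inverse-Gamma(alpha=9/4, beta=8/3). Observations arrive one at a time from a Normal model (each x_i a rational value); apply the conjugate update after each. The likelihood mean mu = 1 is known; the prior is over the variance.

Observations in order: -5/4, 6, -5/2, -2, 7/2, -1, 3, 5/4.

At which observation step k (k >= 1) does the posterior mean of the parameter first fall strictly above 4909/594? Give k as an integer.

obs 1: x=-5/4 → posterior Inverse-Gamma(11/4, 499/96)
obs 2: x=6 → posterior Inverse-Gamma(13/4, 1699/96)
obs 3: x=-5/2 → posterior Inverse-Gamma(15/4, 2287/96)
obs 4: x=-2 → posterior Inverse-Gamma(17/4, 2719/96)
obs 5: x=7/2 → posterior Inverse-Gamma(19/4, 3019/96)
obs 6: x=-1 → posterior Inverse-Gamma(21/4, 3211/96)
obs 7: x=3 → posterior Inverse-Gamma(23/4, 3403/96)
obs 8: x=5/4 → posterior Inverse-Gamma(25/4, 1703/48)

k = 3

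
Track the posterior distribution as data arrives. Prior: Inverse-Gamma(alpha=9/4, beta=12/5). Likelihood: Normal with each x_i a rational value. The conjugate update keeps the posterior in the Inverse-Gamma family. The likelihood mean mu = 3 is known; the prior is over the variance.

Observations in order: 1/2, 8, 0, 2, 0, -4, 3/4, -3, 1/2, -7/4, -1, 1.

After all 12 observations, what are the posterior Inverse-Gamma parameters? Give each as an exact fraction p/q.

obs 1: x=1/2 → posterior Inverse-Gamma(11/4, 221/40)
obs 2: x=8 → posterior Inverse-Gamma(13/4, 721/40)
obs 3: x=0 → posterior Inverse-Gamma(15/4, 901/40)
obs 4: x=2 → posterior Inverse-Gamma(17/4, 921/40)
obs 5: x=0 → posterior Inverse-Gamma(19/4, 1101/40)
obs 6: x=-4 → posterior Inverse-Gamma(21/4, 2081/40)
obs 7: x=3/4 → posterior Inverse-Gamma(23/4, 8729/160)
obs 8: x=-3 → posterior Inverse-Gamma(25/4, 11609/160)
obs 9: x=1/2 → posterior Inverse-Gamma(27/4, 12109/160)
obs 10: x=-7/4 → posterior Inverse-Gamma(29/4, 6957/80)
obs 11: x=-1 → posterior Inverse-Gamma(31/4, 7597/80)
obs 12: x=1 → posterior Inverse-Gamma(33/4, 7757/80)

alpha=33/4, beta=7757/80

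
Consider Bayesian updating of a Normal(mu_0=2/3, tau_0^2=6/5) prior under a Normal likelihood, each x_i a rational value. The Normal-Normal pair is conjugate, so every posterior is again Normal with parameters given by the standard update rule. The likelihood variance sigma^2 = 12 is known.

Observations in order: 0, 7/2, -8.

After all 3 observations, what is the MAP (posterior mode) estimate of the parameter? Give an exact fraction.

obs 1: x=0 → posterior Normal(20/33, 12/11)
obs 2: x=7/2 → posterior Normal(61/72, 1)
obs 3: x=-8 → posterior Normal(1/6, 12/13)

1/6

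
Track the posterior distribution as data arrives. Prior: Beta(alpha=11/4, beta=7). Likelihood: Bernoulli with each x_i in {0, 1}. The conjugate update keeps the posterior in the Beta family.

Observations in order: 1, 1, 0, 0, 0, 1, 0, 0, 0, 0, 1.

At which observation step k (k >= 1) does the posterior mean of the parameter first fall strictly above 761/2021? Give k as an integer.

obs 1: x=1 → posterior Beta(15/4, 7)
obs 2: x=1 → posterior Beta(19/4, 7)
obs 3: x=0 → posterior Beta(19/4, 8)
obs 4: x=0 → posterior Beta(19/4, 9)
obs 5: x=0 → posterior Beta(19/4, 10)
obs 6: x=1 → posterior Beta(23/4, 10)
obs 7: x=0 → posterior Beta(23/4, 11)
obs 8: x=0 → posterior Beta(23/4, 12)
obs 9: x=0 → posterior Beta(23/4, 13)
obs 10: x=0 → posterior Beta(23/4, 14)
obs 11: x=1 → posterior Beta(27/4, 14)

k = 2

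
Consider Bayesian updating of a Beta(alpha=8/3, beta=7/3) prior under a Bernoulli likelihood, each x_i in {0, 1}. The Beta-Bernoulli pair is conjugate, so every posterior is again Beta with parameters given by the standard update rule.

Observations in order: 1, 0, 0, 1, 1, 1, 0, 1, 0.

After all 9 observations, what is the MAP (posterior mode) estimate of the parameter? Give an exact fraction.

obs 1: x=1 → posterior Beta(11/3, 7/3)
obs 2: x=0 → posterior Beta(11/3, 10/3)
obs 3: x=0 → posterior Beta(11/3, 13/3)
obs 4: x=1 → posterior Beta(14/3, 13/3)
obs 5: x=1 → posterior Beta(17/3, 13/3)
obs 6: x=1 → posterior Beta(20/3, 13/3)
obs 7: x=0 → posterior Beta(20/3, 16/3)
obs 8: x=1 → posterior Beta(23/3, 16/3)
obs 9: x=0 → posterior Beta(23/3, 19/3)

5/9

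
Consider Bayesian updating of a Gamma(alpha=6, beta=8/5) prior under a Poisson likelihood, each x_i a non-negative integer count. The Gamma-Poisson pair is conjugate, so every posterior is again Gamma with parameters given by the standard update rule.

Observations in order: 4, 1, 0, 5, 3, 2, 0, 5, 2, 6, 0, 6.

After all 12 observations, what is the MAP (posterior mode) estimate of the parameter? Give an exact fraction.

obs 1: x=4 → posterior Gamma(10, 13/5)
obs 2: x=1 → posterior Gamma(11, 18/5)
obs 3: x=0 → posterior Gamma(11, 23/5)
obs 4: x=5 → posterior Gamma(16, 28/5)
obs 5: x=3 → posterior Gamma(19, 33/5)
obs 6: x=2 → posterior Gamma(21, 38/5)
obs 7: x=0 → posterior Gamma(21, 43/5)
obs 8: x=5 → posterior Gamma(26, 48/5)
obs 9: x=2 → posterior Gamma(28, 53/5)
obs 10: x=6 → posterior Gamma(34, 58/5)
obs 11: x=0 → posterior Gamma(34, 63/5)
obs 12: x=6 → posterior Gamma(40, 68/5)

195/68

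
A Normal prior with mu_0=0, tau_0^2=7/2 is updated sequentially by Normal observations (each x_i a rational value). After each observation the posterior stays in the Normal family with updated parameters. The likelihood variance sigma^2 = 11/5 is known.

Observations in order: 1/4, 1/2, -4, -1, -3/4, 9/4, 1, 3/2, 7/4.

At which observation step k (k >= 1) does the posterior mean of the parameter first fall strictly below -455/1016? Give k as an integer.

k = 3

obs 1: x=1/4 → posterior Normal(35/228, 77/57)
obs 2: x=1/2 → posterior Normal(105/368, 77/92)
obs 3: x=-4 → posterior Normal(-455/508, 77/127)
obs 4: x=-1 → posterior Normal(-595/648, 77/162)
obs 5: x=-3/4 → posterior Normal(-175/197, 77/197)
obs 6: x=9/4 → posterior Normal(-385/928, 77/232)
obs 7: x=1 → posterior Normal(-245/1068, 77/267)
obs 8: x=3/2 → posterior Normal(-35/1208, 77/302)
obs 9: x=7/4 → posterior Normal(105/674, 77/337)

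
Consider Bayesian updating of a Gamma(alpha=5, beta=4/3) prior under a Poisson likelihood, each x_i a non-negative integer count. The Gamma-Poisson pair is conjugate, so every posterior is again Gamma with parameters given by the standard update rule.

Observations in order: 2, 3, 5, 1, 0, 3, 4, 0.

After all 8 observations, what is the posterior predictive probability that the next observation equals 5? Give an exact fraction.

obs 1: x=2 → posterior Gamma(7, 7/3)
obs 2: x=3 → posterior Gamma(10, 10/3)
obs 3: x=5 → posterior Gamma(15, 13/3)
obs 4: x=1 → posterior Gamma(16, 16/3)
obs 5: x=0 → posterior Gamma(16, 19/3)
obs 6: x=3 → posterior Gamma(19, 22/3)
obs 7: x=4 → posterior Gamma(23, 25/3)
obs 8: x=0 → posterior Gamma(23, 28/3)

37781217325899459180378107749367839457280/572964121067545096123347421337293637543041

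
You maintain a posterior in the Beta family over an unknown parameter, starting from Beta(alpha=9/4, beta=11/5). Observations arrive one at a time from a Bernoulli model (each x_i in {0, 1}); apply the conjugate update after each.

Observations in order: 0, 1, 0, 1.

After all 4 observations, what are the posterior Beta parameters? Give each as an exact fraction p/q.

obs 1: x=0 → posterior Beta(9/4, 16/5)
obs 2: x=1 → posterior Beta(13/4, 16/5)
obs 3: x=0 → posterior Beta(13/4, 21/5)
obs 4: x=1 → posterior Beta(17/4, 21/5)

alpha=17/4, beta=21/5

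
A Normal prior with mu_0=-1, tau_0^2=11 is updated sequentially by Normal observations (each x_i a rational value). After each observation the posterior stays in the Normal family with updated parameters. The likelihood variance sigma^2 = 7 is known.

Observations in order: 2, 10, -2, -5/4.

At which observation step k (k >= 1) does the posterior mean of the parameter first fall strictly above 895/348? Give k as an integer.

k = 2

obs 1: x=2 → posterior Normal(5/6, 77/18)
obs 2: x=10 → posterior Normal(125/29, 77/29)
obs 3: x=-2 → posterior Normal(103/40, 77/40)
obs 4: x=-5/4 → posterior Normal(7/4, 77/51)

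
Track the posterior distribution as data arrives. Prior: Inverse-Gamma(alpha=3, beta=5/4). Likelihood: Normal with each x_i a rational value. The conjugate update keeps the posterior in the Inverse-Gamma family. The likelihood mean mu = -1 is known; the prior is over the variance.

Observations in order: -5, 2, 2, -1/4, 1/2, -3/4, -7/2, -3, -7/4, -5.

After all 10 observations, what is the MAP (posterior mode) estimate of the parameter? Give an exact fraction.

353/96

obs 1: x=-5 → posterior Inverse-Gamma(7/2, 37/4)
obs 2: x=2 → posterior Inverse-Gamma(4, 55/4)
obs 3: x=2 → posterior Inverse-Gamma(9/2, 73/4)
obs 4: x=-1/4 → posterior Inverse-Gamma(5, 593/32)
obs 5: x=1/2 → posterior Inverse-Gamma(11/2, 629/32)
obs 6: x=-3/4 → posterior Inverse-Gamma(6, 315/16)
obs 7: x=-7/2 → posterior Inverse-Gamma(13/2, 365/16)
obs 8: x=-3 → posterior Inverse-Gamma(7, 397/16)
obs 9: x=-7/4 → posterior Inverse-Gamma(15/2, 803/32)
obs 10: x=-5 → posterior Inverse-Gamma(8, 1059/32)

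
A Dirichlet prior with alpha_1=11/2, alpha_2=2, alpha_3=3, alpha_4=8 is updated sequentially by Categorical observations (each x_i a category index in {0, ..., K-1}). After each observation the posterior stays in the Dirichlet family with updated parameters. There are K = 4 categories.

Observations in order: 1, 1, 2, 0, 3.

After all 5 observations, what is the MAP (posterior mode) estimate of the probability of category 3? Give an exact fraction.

16/39

obs 1: x=1 → posterior Dirichlet(11/2, 3, 3, 8)
obs 2: x=1 → posterior Dirichlet(11/2, 4, 3, 8)
obs 3: x=2 → posterior Dirichlet(11/2, 4, 4, 8)
obs 4: x=0 → posterior Dirichlet(13/2, 4, 4, 8)
obs 5: x=3 → posterior Dirichlet(13/2, 4, 4, 9)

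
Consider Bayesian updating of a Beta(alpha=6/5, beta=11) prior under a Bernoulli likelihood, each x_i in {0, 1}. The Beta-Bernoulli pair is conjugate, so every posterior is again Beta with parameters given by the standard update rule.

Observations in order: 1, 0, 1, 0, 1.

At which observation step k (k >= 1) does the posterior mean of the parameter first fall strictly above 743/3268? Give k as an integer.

obs 1: x=1 → posterior Beta(11/5, 11)
obs 2: x=0 → posterior Beta(11/5, 12)
obs 3: x=1 → posterior Beta(16/5, 12)
obs 4: x=0 → posterior Beta(16/5, 13)
obs 5: x=1 → posterior Beta(21/5, 13)

k = 5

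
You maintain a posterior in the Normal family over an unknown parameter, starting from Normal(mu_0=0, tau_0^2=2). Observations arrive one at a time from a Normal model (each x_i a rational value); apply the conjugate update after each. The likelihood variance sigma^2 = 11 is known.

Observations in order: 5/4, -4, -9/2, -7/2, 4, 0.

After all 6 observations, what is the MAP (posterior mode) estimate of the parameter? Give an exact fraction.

-27/46

obs 1: x=5/4 → posterior Normal(5/26, 22/13)
obs 2: x=-4 → posterior Normal(-11/30, 22/15)
obs 3: x=-9/2 → posterior Normal(-29/34, 22/17)
obs 4: x=-7/2 → posterior Normal(-43/38, 22/19)
obs 5: x=4 → posterior Normal(-9/14, 22/21)
obs 6: x=0 → posterior Normal(-27/46, 22/23)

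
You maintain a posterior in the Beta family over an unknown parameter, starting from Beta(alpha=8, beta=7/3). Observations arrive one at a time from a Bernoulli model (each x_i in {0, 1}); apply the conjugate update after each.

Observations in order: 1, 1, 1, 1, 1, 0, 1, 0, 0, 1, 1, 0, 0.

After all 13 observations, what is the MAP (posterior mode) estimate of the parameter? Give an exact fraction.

45/64

obs 1: x=1 → posterior Beta(9, 7/3)
obs 2: x=1 → posterior Beta(10, 7/3)
obs 3: x=1 → posterior Beta(11, 7/3)
obs 4: x=1 → posterior Beta(12, 7/3)
obs 5: x=1 → posterior Beta(13, 7/3)
obs 6: x=0 → posterior Beta(13, 10/3)
obs 7: x=1 → posterior Beta(14, 10/3)
obs 8: x=0 → posterior Beta(14, 13/3)
obs 9: x=0 → posterior Beta(14, 16/3)
obs 10: x=1 → posterior Beta(15, 16/3)
obs 11: x=1 → posterior Beta(16, 16/3)
obs 12: x=0 → posterior Beta(16, 19/3)
obs 13: x=0 → posterior Beta(16, 22/3)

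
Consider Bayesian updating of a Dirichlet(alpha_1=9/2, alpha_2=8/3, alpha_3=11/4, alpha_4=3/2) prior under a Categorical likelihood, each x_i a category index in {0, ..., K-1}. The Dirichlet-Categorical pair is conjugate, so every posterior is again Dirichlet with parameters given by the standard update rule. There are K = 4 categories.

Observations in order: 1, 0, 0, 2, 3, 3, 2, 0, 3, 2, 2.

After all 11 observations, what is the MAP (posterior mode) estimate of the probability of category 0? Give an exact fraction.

6/17

obs 1: x=1 → posterior Dirichlet(9/2, 11/3, 11/4, 3/2)
obs 2: x=0 → posterior Dirichlet(11/2, 11/3, 11/4, 3/2)
obs 3: x=0 → posterior Dirichlet(13/2, 11/3, 11/4, 3/2)
obs 4: x=2 → posterior Dirichlet(13/2, 11/3, 15/4, 3/2)
obs 5: x=3 → posterior Dirichlet(13/2, 11/3, 15/4, 5/2)
obs 6: x=3 → posterior Dirichlet(13/2, 11/3, 15/4, 7/2)
obs 7: x=2 → posterior Dirichlet(13/2, 11/3, 19/4, 7/2)
obs 8: x=0 → posterior Dirichlet(15/2, 11/3, 19/4, 7/2)
obs 9: x=3 → posterior Dirichlet(15/2, 11/3, 19/4, 9/2)
obs 10: x=2 → posterior Dirichlet(15/2, 11/3, 23/4, 9/2)
obs 11: x=2 → posterior Dirichlet(15/2, 11/3, 27/4, 9/2)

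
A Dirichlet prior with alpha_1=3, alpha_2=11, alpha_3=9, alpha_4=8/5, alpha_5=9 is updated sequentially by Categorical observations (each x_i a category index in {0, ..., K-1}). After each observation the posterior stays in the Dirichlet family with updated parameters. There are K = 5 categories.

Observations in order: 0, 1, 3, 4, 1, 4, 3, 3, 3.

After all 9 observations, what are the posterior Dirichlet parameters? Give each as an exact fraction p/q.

alpha_1=4, alpha_2=13, alpha_3=9, alpha_4=28/5, alpha_5=11

obs 1: x=0 → posterior Dirichlet(4, 11, 9, 8/5, 9)
obs 2: x=1 → posterior Dirichlet(4, 12, 9, 8/5, 9)
obs 3: x=3 → posterior Dirichlet(4, 12, 9, 13/5, 9)
obs 4: x=4 → posterior Dirichlet(4, 12, 9, 13/5, 10)
obs 5: x=1 → posterior Dirichlet(4, 13, 9, 13/5, 10)
obs 6: x=4 → posterior Dirichlet(4, 13, 9, 13/5, 11)
obs 7: x=3 → posterior Dirichlet(4, 13, 9, 18/5, 11)
obs 8: x=3 → posterior Dirichlet(4, 13, 9, 23/5, 11)
obs 9: x=3 → posterior Dirichlet(4, 13, 9, 28/5, 11)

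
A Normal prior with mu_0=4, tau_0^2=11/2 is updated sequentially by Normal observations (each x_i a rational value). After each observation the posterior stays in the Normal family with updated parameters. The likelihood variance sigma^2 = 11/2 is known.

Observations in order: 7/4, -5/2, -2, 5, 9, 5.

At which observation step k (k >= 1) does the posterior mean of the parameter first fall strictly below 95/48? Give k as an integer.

obs 1: x=7/4 → posterior Normal(23/8, 11/4)
obs 2: x=-5/2 → posterior Normal(13/12, 11/6)
obs 3: x=-2 → posterior Normal(5/16, 11/8)
obs 4: x=5 → posterior Normal(5/4, 11/10)
obs 5: x=9 → posterior Normal(61/24, 11/12)
obs 6: x=5 → posterior Normal(81/28, 11/14)

k = 2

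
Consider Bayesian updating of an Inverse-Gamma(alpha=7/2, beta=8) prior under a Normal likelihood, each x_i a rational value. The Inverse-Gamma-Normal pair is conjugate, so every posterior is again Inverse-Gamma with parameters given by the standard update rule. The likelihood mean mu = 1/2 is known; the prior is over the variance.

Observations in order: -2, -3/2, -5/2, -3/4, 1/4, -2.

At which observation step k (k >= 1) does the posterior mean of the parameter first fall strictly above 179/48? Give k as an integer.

obs 1: x=-2 → posterior Inverse-Gamma(4, 89/8)
obs 2: x=-3/2 → posterior Inverse-Gamma(9/2, 105/8)
obs 3: x=-5/2 → posterior Inverse-Gamma(5, 141/8)
obs 4: x=-3/4 → posterior Inverse-Gamma(11/2, 589/32)
obs 5: x=1/4 → posterior Inverse-Gamma(6, 295/16)
obs 6: x=-2 → posterior Inverse-Gamma(13/2, 345/16)

k = 2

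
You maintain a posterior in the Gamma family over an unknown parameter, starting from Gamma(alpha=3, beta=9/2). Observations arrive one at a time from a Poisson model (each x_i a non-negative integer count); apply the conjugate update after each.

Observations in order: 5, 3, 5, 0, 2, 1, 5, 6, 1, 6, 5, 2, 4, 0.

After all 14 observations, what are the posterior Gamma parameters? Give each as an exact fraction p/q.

obs 1: x=5 → posterior Gamma(8, 11/2)
obs 2: x=3 → posterior Gamma(11, 13/2)
obs 3: x=5 → posterior Gamma(16, 15/2)
obs 4: x=0 → posterior Gamma(16, 17/2)
obs 5: x=2 → posterior Gamma(18, 19/2)
obs 6: x=1 → posterior Gamma(19, 21/2)
obs 7: x=5 → posterior Gamma(24, 23/2)
obs 8: x=6 → posterior Gamma(30, 25/2)
obs 9: x=1 → posterior Gamma(31, 27/2)
obs 10: x=6 → posterior Gamma(37, 29/2)
obs 11: x=5 → posterior Gamma(42, 31/2)
obs 12: x=2 → posterior Gamma(44, 33/2)
obs 13: x=4 → posterior Gamma(48, 35/2)
obs 14: x=0 → posterior Gamma(48, 37/2)

alpha=48, beta=37/2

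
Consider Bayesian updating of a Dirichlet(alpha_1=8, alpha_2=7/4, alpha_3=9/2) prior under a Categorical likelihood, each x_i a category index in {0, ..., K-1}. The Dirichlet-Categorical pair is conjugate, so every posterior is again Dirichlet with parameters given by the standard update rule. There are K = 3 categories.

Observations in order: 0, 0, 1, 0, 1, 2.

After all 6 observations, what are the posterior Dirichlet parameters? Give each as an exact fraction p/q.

obs 1: x=0 → posterior Dirichlet(9, 7/4, 9/2)
obs 2: x=0 → posterior Dirichlet(10, 7/4, 9/2)
obs 3: x=1 → posterior Dirichlet(10, 11/4, 9/2)
obs 4: x=0 → posterior Dirichlet(11, 11/4, 9/2)
obs 5: x=1 → posterior Dirichlet(11, 15/4, 9/2)
obs 6: x=2 → posterior Dirichlet(11, 15/4, 11/2)

alpha_1=11, alpha_2=15/4, alpha_3=11/2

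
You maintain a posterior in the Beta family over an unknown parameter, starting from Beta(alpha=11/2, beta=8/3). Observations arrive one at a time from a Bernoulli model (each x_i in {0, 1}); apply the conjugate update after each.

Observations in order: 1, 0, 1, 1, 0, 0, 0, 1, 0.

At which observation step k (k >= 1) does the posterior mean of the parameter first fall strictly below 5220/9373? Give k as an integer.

k = 9

obs 1: x=1 → posterior Beta(13/2, 8/3)
obs 2: x=0 → posterior Beta(13/2, 11/3)
obs 3: x=1 → posterior Beta(15/2, 11/3)
obs 4: x=1 → posterior Beta(17/2, 11/3)
obs 5: x=0 → posterior Beta(17/2, 14/3)
obs 6: x=0 → posterior Beta(17/2, 17/3)
obs 7: x=0 → posterior Beta(17/2, 20/3)
obs 8: x=1 → posterior Beta(19/2, 20/3)
obs 9: x=0 → posterior Beta(19/2, 23/3)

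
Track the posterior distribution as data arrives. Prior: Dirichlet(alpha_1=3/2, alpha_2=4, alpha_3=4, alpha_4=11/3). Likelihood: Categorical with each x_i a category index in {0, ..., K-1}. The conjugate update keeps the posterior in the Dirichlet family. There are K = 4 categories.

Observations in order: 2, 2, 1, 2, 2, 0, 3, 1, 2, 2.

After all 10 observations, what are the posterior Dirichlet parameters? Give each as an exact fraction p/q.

alpha_1=5/2, alpha_2=6, alpha_3=10, alpha_4=14/3

obs 1: x=2 → posterior Dirichlet(3/2, 4, 5, 11/3)
obs 2: x=2 → posterior Dirichlet(3/2, 4, 6, 11/3)
obs 3: x=1 → posterior Dirichlet(3/2, 5, 6, 11/3)
obs 4: x=2 → posterior Dirichlet(3/2, 5, 7, 11/3)
obs 5: x=2 → posterior Dirichlet(3/2, 5, 8, 11/3)
obs 6: x=0 → posterior Dirichlet(5/2, 5, 8, 11/3)
obs 7: x=3 → posterior Dirichlet(5/2, 5, 8, 14/3)
obs 8: x=1 → posterior Dirichlet(5/2, 6, 8, 14/3)
obs 9: x=2 → posterior Dirichlet(5/2, 6, 9, 14/3)
obs 10: x=2 → posterior Dirichlet(5/2, 6, 10, 14/3)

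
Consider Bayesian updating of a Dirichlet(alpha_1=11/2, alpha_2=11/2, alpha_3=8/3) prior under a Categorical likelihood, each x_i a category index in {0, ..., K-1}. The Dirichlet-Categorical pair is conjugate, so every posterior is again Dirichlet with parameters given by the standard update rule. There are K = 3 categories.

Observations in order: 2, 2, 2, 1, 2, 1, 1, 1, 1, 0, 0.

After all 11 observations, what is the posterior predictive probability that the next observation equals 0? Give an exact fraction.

obs 1: x=2 → posterior Dirichlet(11/2, 11/2, 11/3)
obs 2: x=2 → posterior Dirichlet(11/2, 11/2, 14/3)
obs 3: x=2 → posterior Dirichlet(11/2, 11/2, 17/3)
obs 4: x=1 → posterior Dirichlet(11/2, 13/2, 17/3)
obs 5: x=2 → posterior Dirichlet(11/2, 13/2, 20/3)
obs 6: x=1 → posterior Dirichlet(11/2, 15/2, 20/3)
obs 7: x=1 → posterior Dirichlet(11/2, 17/2, 20/3)
obs 8: x=1 → posterior Dirichlet(11/2, 19/2, 20/3)
obs 9: x=1 → posterior Dirichlet(11/2, 21/2, 20/3)
obs 10: x=0 → posterior Dirichlet(13/2, 21/2, 20/3)
obs 11: x=0 → posterior Dirichlet(15/2, 21/2, 20/3)

45/148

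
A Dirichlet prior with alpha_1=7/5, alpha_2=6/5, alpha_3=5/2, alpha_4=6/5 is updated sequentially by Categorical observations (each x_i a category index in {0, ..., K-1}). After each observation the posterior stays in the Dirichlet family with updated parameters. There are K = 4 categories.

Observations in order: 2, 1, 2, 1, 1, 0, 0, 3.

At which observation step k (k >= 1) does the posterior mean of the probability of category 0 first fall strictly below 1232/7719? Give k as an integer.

obs 1: x=2 → posterior Dirichlet(7/5, 6/5, 7/2, 6/5)
obs 2: x=1 → posterior Dirichlet(7/5, 11/5, 7/2, 6/5)
obs 3: x=2 → posterior Dirichlet(7/5, 11/5, 9/2, 6/5)
obs 4: x=1 → posterior Dirichlet(7/5, 16/5, 9/2, 6/5)
obs 5: x=1 → posterior Dirichlet(7/5, 21/5, 9/2, 6/5)
obs 6: x=0 → posterior Dirichlet(12/5, 21/5, 9/2, 6/5)
obs 7: x=0 → posterior Dirichlet(17/5, 21/5, 9/2, 6/5)
obs 8: x=3 → posterior Dirichlet(17/5, 21/5, 9/2, 11/5)

k = 3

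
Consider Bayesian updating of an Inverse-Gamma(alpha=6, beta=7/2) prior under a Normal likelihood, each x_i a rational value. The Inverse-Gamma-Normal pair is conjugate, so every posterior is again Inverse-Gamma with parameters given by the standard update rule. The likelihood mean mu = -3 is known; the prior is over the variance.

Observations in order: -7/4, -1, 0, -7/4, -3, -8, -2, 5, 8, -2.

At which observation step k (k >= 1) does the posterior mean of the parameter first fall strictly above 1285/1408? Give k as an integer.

k = 2

obs 1: x=-7/4 → posterior Inverse-Gamma(13/2, 137/32)
obs 2: x=-1 → posterior Inverse-Gamma(7, 201/32)
obs 3: x=0 → posterior Inverse-Gamma(15/2, 345/32)
obs 4: x=-7/4 → posterior Inverse-Gamma(8, 185/16)
obs 5: x=-3 → posterior Inverse-Gamma(17/2, 185/16)
obs 6: x=-8 → posterior Inverse-Gamma(9, 385/16)
obs 7: x=-2 → posterior Inverse-Gamma(19/2, 393/16)
obs 8: x=5 → posterior Inverse-Gamma(10, 905/16)
obs 9: x=8 → posterior Inverse-Gamma(21/2, 1873/16)
obs 10: x=-2 → posterior Inverse-Gamma(11, 1881/16)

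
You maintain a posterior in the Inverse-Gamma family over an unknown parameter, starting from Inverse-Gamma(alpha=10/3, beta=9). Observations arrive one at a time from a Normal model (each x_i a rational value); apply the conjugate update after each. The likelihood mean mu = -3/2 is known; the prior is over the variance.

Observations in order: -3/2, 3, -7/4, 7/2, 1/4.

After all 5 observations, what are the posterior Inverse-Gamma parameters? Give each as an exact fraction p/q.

alpha=35/6, beta=531/16

obs 1: x=-3/2 → posterior Inverse-Gamma(23/6, 9)
obs 2: x=3 → posterior Inverse-Gamma(13/3, 153/8)
obs 3: x=-7/4 → posterior Inverse-Gamma(29/6, 613/32)
obs 4: x=7/2 → posterior Inverse-Gamma(16/3, 1013/32)
obs 5: x=1/4 → posterior Inverse-Gamma(35/6, 531/16)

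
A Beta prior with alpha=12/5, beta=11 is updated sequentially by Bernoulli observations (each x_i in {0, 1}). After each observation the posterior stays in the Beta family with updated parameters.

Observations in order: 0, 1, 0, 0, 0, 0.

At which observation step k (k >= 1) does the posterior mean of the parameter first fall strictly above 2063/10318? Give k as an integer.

obs 1: x=0 → posterior Beta(12/5, 12)
obs 2: x=1 → posterior Beta(17/5, 12)
obs 3: x=0 → posterior Beta(17/5, 13)
obs 4: x=0 → posterior Beta(17/5, 14)
obs 5: x=0 → posterior Beta(17/5, 15)
obs 6: x=0 → posterior Beta(17/5, 16)

k = 2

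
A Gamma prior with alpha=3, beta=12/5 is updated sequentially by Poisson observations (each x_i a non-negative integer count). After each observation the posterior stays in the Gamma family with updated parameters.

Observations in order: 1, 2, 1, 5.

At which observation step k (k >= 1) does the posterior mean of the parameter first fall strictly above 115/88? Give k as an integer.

k = 2

obs 1: x=1 → posterior Gamma(4, 17/5)
obs 2: x=2 → posterior Gamma(6, 22/5)
obs 3: x=1 → posterior Gamma(7, 27/5)
obs 4: x=5 → posterior Gamma(12, 32/5)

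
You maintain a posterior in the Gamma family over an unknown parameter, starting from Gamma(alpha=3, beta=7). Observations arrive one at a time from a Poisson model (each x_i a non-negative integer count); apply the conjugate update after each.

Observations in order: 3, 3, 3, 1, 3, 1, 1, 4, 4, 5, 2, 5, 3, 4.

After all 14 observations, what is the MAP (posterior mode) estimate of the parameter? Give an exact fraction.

obs 1: x=3 → posterior Gamma(6, 8)
obs 2: x=3 → posterior Gamma(9, 9)
obs 3: x=3 → posterior Gamma(12, 10)
obs 4: x=1 → posterior Gamma(13, 11)
obs 5: x=3 → posterior Gamma(16, 12)
obs 6: x=1 → posterior Gamma(17, 13)
obs 7: x=1 → posterior Gamma(18, 14)
obs 8: x=4 → posterior Gamma(22, 15)
obs 9: x=4 → posterior Gamma(26, 16)
obs 10: x=5 → posterior Gamma(31, 17)
obs 11: x=2 → posterior Gamma(33, 18)
obs 12: x=5 → posterior Gamma(38, 19)
obs 13: x=3 → posterior Gamma(41, 20)
obs 14: x=4 → posterior Gamma(45, 21)

44/21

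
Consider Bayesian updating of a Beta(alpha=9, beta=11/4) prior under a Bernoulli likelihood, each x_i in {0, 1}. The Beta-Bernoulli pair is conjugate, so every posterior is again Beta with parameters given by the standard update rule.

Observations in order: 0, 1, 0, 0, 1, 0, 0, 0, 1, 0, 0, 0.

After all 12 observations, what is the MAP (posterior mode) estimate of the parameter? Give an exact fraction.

44/87

obs 1: x=0 → posterior Beta(9, 15/4)
obs 2: x=1 → posterior Beta(10, 15/4)
obs 3: x=0 → posterior Beta(10, 19/4)
obs 4: x=0 → posterior Beta(10, 23/4)
obs 5: x=1 → posterior Beta(11, 23/4)
obs 6: x=0 → posterior Beta(11, 27/4)
obs 7: x=0 → posterior Beta(11, 31/4)
obs 8: x=0 → posterior Beta(11, 35/4)
obs 9: x=1 → posterior Beta(12, 35/4)
obs 10: x=0 → posterior Beta(12, 39/4)
obs 11: x=0 → posterior Beta(12, 43/4)
obs 12: x=0 → posterior Beta(12, 47/4)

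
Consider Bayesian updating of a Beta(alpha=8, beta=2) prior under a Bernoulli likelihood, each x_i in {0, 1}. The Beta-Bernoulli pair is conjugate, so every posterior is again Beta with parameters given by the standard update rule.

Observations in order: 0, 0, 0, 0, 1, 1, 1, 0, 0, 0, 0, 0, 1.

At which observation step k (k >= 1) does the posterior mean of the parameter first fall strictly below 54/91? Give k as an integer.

k = 4

obs 1: x=0 → posterior Beta(8, 3)
obs 2: x=0 → posterior Beta(8, 4)
obs 3: x=0 → posterior Beta(8, 5)
obs 4: x=0 → posterior Beta(8, 6)
obs 5: x=1 → posterior Beta(9, 6)
obs 6: x=1 → posterior Beta(10, 6)
obs 7: x=1 → posterior Beta(11, 6)
obs 8: x=0 → posterior Beta(11, 7)
obs 9: x=0 → posterior Beta(11, 8)
obs 10: x=0 → posterior Beta(11, 9)
obs 11: x=0 → posterior Beta(11, 10)
obs 12: x=0 → posterior Beta(11, 11)
obs 13: x=1 → posterior Beta(12, 11)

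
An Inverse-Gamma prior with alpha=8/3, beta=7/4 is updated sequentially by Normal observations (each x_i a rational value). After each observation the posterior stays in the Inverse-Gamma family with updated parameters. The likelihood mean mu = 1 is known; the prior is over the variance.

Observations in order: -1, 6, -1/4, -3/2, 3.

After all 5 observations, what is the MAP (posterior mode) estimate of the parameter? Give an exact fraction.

2127/592

obs 1: x=-1 → posterior Inverse-Gamma(19/6, 15/4)
obs 2: x=6 → posterior Inverse-Gamma(11/3, 65/4)
obs 3: x=-1/4 → posterior Inverse-Gamma(25/6, 545/32)
obs 4: x=-3/2 → posterior Inverse-Gamma(14/3, 645/32)
obs 5: x=3 → posterior Inverse-Gamma(31/6, 709/32)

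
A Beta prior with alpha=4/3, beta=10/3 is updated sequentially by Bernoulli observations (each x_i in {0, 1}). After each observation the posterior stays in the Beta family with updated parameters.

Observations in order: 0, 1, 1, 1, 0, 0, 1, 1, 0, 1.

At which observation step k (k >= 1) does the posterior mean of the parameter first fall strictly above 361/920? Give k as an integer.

obs 1: x=0 → posterior Beta(4/3, 13/3)
obs 2: x=1 → posterior Beta(7/3, 13/3)
obs 3: x=1 → posterior Beta(10/3, 13/3)
obs 4: x=1 → posterior Beta(13/3, 13/3)
obs 5: x=0 → posterior Beta(13/3, 16/3)
obs 6: x=0 → posterior Beta(13/3, 19/3)
obs 7: x=1 → posterior Beta(16/3, 19/3)
obs 8: x=1 → posterior Beta(19/3, 19/3)
obs 9: x=0 → posterior Beta(19/3, 22/3)
obs 10: x=1 → posterior Beta(22/3, 22/3)

k = 3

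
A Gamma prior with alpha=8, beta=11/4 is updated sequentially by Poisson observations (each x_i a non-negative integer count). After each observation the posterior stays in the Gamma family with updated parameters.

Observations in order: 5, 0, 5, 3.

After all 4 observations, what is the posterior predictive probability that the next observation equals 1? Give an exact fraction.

obs 1: x=5 → posterior Gamma(13, 15/4)
obs 2: x=0 → posterior Gamma(13, 19/4)
obs 3: x=5 → posterior Gamma(18, 23/4)
obs 4: x=3 → posterior Gamma(21, 27/4)

96143146968190349570419774499868/645590698195138073036733040138561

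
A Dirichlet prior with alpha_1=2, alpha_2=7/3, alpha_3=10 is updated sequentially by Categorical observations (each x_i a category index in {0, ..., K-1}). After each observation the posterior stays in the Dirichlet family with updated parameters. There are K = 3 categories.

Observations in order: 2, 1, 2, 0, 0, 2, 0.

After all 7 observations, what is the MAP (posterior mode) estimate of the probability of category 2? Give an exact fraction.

36/55

obs 1: x=2 → posterior Dirichlet(2, 7/3, 11)
obs 2: x=1 → posterior Dirichlet(2, 10/3, 11)
obs 3: x=2 → posterior Dirichlet(2, 10/3, 12)
obs 4: x=0 → posterior Dirichlet(3, 10/3, 12)
obs 5: x=0 → posterior Dirichlet(4, 10/3, 12)
obs 6: x=2 → posterior Dirichlet(4, 10/3, 13)
obs 7: x=0 → posterior Dirichlet(5, 10/3, 13)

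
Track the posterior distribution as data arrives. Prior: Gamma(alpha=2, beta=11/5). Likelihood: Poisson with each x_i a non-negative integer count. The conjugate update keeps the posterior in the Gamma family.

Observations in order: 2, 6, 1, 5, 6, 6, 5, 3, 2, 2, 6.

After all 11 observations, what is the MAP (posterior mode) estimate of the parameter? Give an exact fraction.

75/22

obs 1: x=2 → posterior Gamma(4, 16/5)
obs 2: x=6 → posterior Gamma(10, 21/5)
obs 3: x=1 → posterior Gamma(11, 26/5)
obs 4: x=5 → posterior Gamma(16, 31/5)
obs 5: x=6 → posterior Gamma(22, 36/5)
obs 6: x=6 → posterior Gamma(28, 41/5)
obs 7: x=5 → posterior Gamma(33, 46/5)
obs 8: x=3 → posterior Gamma(36, 51/5)
obs 9: x=2 → posterior Gamma(38, 56/5)
obs 10: x=2 → posterior Gamma(40, 61/5)
obs 11: x=6 → posterior Gamma(46, 66/5)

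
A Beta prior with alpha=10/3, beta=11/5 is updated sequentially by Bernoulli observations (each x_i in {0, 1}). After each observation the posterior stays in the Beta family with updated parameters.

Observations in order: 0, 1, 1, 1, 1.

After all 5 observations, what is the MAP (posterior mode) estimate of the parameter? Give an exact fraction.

95/128

obs 1: x=0 → posterior Beta(10/3, 16/5)
obs 2: x=1 → posterior Beta(13/3, 16/5)
obs 3: x=1 → posterior Beta(16/3, 16/5)
obs 4: x=1 → posterior Beta(19/3, 16/5)
obs 5: x=1 → posterior Beta(22/3, 16/5)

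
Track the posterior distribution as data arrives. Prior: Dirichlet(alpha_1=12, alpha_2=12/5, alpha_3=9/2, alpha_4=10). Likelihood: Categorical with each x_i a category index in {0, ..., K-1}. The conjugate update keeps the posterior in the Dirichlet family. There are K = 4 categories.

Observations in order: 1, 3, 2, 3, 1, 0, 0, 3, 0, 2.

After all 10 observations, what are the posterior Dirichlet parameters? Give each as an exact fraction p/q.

obs 1: x=1 → posterior Dirichlet(12, 17/5, 9/2, 10)
obs 2: x=3 → posterior Dirichlet(12, 17/5, 9/2, 11)
obs 3: x=2 → posterior Dirichlet(12, 17/5, 11/2, 11)
obs 4: x=3 → posterior Dirichlet(12, 17/5, 11/2, 12)
obs 5: x=1 → posterior Dirichlet(12, 22/5, 11/2, 12)
obs 6: x=0 → posterior Dirichlet(13, 22/5, 11/2, 12)
obs 7: x=0 → posterior Dirichlet(14, 22/5, 11/2, 12)
obs 8: x=3 → posterior Dirichlet(14, 22/5, 11/2, 13)
obs 9: x=0 → posterior Dirichlet(15, 22/5, 11/2, 13)
obs 10: x=2 → posterior Dirichlet(15, 22/5, 13/2, 13)

alpha_1=15, alpha_2=22/5, alpha_3=13/2, alpha_4=13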